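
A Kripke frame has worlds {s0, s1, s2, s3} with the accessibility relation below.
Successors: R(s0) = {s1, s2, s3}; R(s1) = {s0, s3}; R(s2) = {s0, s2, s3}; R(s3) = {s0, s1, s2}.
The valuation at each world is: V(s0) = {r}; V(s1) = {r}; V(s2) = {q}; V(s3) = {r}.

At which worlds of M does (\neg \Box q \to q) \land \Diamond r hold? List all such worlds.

s2

Recall that \Box ψ holds at a world iff ψ holds at every accessible world, and \Diamond ψ holds iff ψ holds at some accessible world.
Let φ = (\neg \Box q \to q) \land \Diamond r. Evaluate φ at each world:
  s0 (successors {s1, s2, s3}): φ is false.
  s1 (successors {s0, s3}): φ is false.
  s2 (successors {s0, s2, s3}): φ is true.
  s3 (successors {s0, s1, s2}): φ is false.
For instance, at s3:
  At s3: \neg \Box q \to q is false, \Diamond r is true, so (\neg \Box q \to q) \land \Diamond r is false.
    At s3: \neg \Box q is true, q is false, so \neg \Box q \to q is false.
      At s3: \Box q is false, so \neg \Box q is true.
    At s3: \Diamond r requires r at some successor in {s0, s1, s2}.
      r holds at s0, so \Diamond r is true at s3.
Satisfying worlds: {s2}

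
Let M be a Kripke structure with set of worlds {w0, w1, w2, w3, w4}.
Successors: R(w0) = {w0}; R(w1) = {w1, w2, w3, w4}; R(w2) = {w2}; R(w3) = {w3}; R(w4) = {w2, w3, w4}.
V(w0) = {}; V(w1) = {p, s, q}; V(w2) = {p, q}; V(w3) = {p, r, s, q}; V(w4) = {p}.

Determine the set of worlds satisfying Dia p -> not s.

w0, w2, w4

Let φ = Dia p -> not s. Evaluate φ at each world:
  w0 (successors {w0}): φ is true.
  w1 (successors {w1, w2, w3, w4}): φ is false.
  w2 (successors {w2}): φ is true.
  w3 (successors {w3}): φ is false.
  w4 (successors {w2, w3, w4}): φ is true.
For instance, at w3:
  At w3: Dia p is true, not s is false, so Dia p -> not s is false.
    At w3: Dia p requires p at some successor in {w3}.
      p holds at w3, so Dia p is true at w3.
Satisfying worlds: {w0, w2, w4}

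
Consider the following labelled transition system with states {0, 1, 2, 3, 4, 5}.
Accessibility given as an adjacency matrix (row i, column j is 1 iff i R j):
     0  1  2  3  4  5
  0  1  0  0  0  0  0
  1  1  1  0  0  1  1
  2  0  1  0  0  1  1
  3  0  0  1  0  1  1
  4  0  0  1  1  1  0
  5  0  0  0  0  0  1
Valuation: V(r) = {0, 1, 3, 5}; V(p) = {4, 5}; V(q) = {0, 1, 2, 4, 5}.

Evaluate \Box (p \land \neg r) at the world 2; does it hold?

At 2: \Box (p \land \neg r) requires p \land \neg r at every successor {1, 4, 5}.
  p \land \neg r fails at 1, so \Box (p \land \neg r) is false at 2.

No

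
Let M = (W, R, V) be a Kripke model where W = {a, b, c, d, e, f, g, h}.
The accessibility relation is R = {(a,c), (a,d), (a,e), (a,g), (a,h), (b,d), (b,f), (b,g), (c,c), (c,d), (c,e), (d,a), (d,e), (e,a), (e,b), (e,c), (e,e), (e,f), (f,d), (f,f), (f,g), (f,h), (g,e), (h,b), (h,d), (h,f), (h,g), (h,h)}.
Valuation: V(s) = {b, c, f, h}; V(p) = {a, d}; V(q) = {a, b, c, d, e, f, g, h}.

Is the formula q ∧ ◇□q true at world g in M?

Yes

At g: q is true, ◇□q is true, so q ∧ ◇□q is true.
  At g: ◇□q requires □q at some successor in {e}.
    □q holds at e, so ◇□q is true at g.
      At e: □q requires q at every successor {a, b, c, e, f}.
        At a: q is true.
        At b: q is true.
        At c: q is true.
        At e: q is true.
        At f: q is true.
      So □q is true at e.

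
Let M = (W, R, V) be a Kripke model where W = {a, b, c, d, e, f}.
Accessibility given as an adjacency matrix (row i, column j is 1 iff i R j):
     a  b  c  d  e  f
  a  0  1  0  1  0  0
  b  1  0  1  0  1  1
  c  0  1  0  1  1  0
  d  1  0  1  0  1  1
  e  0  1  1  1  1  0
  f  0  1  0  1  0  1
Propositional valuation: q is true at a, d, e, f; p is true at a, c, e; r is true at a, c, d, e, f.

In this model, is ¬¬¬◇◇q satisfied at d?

At d: ¬¬◇◇q is true, so ¬¬¬◇◇q is false.
  At d: ¬◇◇q is false, so ¬¬◇◇q is true.
    At d: ◇◇q is true, so ¬◇◇q is false.
      At d: ◇◇q requires ◇q at some successor in {a, c, e, f}.
        ◇q holds at a, so ◇◇q is true at d.

No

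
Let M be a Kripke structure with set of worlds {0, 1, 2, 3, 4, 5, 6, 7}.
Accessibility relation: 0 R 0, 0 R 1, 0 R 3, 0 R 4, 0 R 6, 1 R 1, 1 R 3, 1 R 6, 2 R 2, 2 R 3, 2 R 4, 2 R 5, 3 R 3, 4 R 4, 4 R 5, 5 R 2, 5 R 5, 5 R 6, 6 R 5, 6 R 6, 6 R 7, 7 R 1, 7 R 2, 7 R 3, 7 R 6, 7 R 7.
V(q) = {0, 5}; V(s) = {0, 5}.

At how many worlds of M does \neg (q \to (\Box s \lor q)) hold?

Recall that \Box ψ holds at a world iff ψ holds at every accessible world, and \Diamond ψ holds iff ψ holds at some accessible world.
Let φ = \neg (q \to (\Box s \lor q)). Evaluate φ at each world:
  0 (successors {0, 1, 3, 4, 6}): φ is false.
  1 (successors {1, 3, 6}): φ is false.
  2 (successors {2, 3, 4, 5}): φ is false.
  3 (successors {3}): φ is false.
  4 (successors {4, 5}): φ is false.
  5 (successors {2, 5, 6}): φ is false.
  6 (successors {5, 6, 7}): φ is false.
  7 (successors {1, 2, 3, 6, 7}): φ is false.
For instance, at 0:
  At 0: q \to (\Box s \lor q) is true, so \neg (q \to (\Box s \lor q)) is false.
    At 0: q is true, \Box s \lor q is true, so q \to (\Box s \lor q) is true.
      At 0: \Box s is false, q is true, so \Box s \lor q is true.
Satisfying worlds: none.

0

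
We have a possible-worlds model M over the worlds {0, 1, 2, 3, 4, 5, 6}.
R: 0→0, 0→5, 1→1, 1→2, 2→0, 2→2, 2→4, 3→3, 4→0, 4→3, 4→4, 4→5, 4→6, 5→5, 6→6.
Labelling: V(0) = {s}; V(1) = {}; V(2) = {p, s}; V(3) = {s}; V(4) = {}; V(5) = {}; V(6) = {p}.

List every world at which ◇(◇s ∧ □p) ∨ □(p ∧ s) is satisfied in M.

Let φ = ◇(◇s ∧ □p) ∨ □(p ∧ s). Evaluate φ at each world:
  0 (successors {0, 5}): φ is false.
  1 (successors {1, 2}): φ is false.
  2 (successors {0, 2, 4}): φ is false.
  3 (successors {3}): φ is false.
  4 (successors {0, 3, 4, 5, 6}): φ is false.
  5 (successors {5}): φ is false.
  6 (successors {6}): φ is false.
For instance, at 2:
  At 2: ◇(◇s ∧ □p) is false, □(p ∧ s) is false, so ◇(◇s ∧ □p) ∨ □(p ∧ s) is false.
    At 2: ◇(◇s ∧ □p) requires ◇s ∧ □p at some successor in {0, 2, 4}.
      At 0: ◇s ∧ □p is false.
      At 2: ◇s ∧ □p is false.
      At 4: ◇s ∧ □p is false.
    So ◇(◇s ∧ □p) is false at 2.
    At 2: □(p ∧ s) requires p ∧ s at every successor {0, 2, 4}.
      p ∧ s fails at 0, so □(p ∧ s) is false at 2.
Satisfying worlds: none.

none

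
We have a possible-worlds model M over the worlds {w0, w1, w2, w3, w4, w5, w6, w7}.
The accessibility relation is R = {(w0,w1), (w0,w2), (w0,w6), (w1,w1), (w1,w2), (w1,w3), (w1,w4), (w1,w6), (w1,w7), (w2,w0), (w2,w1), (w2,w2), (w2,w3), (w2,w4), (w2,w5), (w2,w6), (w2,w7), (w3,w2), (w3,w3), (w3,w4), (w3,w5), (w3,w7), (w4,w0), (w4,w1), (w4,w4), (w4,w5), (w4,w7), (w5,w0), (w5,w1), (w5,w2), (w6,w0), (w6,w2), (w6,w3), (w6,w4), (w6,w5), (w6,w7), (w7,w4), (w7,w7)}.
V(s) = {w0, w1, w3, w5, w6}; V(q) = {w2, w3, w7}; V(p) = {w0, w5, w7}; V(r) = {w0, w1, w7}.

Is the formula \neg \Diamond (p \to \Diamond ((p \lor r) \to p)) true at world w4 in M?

At w4: \Diamond (p \to \Diamond ((p \lor r) \to p)) is true, so \neg \Diamond (p \to \Diamond ((p \lor r) \to p)) is false.
  At w4: \Diamond (p \to \Diamond ((p \lor r) \to p)) requires p \to \Diamond ((p \lor r) \to p) at some successor in {w0, w1, w4, w5, w7}.
    p \to \Diamond ((p \lor r) \to p) holds at w0, so \Diamond (p \to \Diamond ((p \lor r) \to p)) is true at w4.
      At w0: p is true, \Diamond ((p \lor r) \to p) is true, so p \to \Diamond ((p \lor r) \to p) is true.

No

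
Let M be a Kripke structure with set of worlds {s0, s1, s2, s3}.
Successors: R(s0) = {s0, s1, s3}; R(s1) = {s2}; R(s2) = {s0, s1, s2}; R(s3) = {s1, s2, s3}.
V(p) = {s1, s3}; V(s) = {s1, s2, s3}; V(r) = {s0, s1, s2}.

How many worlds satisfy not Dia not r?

2

Recall that Dia ψ holds at a world iff ψ holds at some accessible world.
Let φ = not Dia not r. Evaluate φ at each world:
  s0 (successors {s0, s1, s3}): φ is false.
  s1 (successors {s2}): φ is true.
  s2 (successors {s0, s1, s2}): φ is true.
  s3 (successors {s1, s2, s3}): φ is false.
For instance, at s3:
  At s3: Dia not r is true, so not Dia not r is false.
    At s3: Dia not r requires not r at some successor in {s1, s2, s3}.
      not r holds at s3, so Dia not r is true at s3.
Satisfying worlds: {s1, s2}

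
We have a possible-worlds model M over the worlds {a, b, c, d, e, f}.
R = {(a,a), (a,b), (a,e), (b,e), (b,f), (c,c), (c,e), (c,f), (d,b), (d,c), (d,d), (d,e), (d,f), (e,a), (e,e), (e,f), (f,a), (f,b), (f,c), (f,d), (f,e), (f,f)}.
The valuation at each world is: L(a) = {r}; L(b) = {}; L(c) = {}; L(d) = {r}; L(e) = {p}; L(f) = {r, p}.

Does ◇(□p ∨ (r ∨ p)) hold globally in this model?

Recall that □ψ holds at a world iff ψ holds at every accessible world, and ◇ψ holds iff ψ holds at some accessible world.
Let φ = ◇(□p ∨ (r ∨ p)). Evaluate φ at each world:
  a (successors {a, b, e}): φ is true.
  b (successors {e, f}): φ is true.
  c (successors {c, e, f}): φ is true.
  d (successors {b, c, d, e, f}): φ is true.
  e (successors {a, e, f}): φ is true.
  f (successors {a, b, c, d, e, f}): φ is true.
For instance, at d:
  At d: ◇(□p ∨ (r ∨ p)) requires □p ∨ (r ∨ p) at some successor in {b, c, d, e, f}.
    □p ∨ (r ∨ p) holds at b, so ◇(□p ∨ (r ∨ p)) is true at d.
      At b: □p is true, r ∨ p is false, so □p ∨ (r ∨ p) is true.

Yes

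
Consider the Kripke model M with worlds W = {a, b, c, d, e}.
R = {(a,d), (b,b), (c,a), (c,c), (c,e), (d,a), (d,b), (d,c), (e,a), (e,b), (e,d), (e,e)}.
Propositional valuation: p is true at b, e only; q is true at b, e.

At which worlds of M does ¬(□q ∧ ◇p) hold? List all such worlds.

Let φ = ¬(□q ∧ ◇p). Evaluate φ at each world:
  a (successors {d}): φ is true.
  b (successors {b}): φ is false.
  c (successors {a, c, e}): φ is true.
  d (successors {a, b, c}): φ is true.
  e (successors {a, b, d, e}): φ is true.
For instance, at c:
  At c: □q ∧ ◇p is false, so ¬(□q ∧ ◇p) is true.
    At c: □q is false, ◇p is true, so □q ∧ ◇p is false.
      At c: □q requires q at every successor {a, c, e}.
        q fails at a, so □q is false at c.
      At c: ◇p requires p at some successor in {a, c, e}.
        p holds at e, so ◇p is true at c.
Satisfying worlds: {a, c, d, e}

a, c, d, e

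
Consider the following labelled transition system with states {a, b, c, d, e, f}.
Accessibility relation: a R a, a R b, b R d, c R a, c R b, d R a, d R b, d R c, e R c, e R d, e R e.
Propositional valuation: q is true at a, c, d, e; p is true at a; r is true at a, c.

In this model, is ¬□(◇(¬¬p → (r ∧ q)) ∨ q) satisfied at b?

At b: □(◇(¬¬p → (r ∧ q)) ∨ q) is true, so ¬□(◇(¬¬p → (r ∧ q)) ∨ q) is false.
  At b: □(◇(¬¬p → (r ∧ q)) ∨ q) requires ◇(¬¬p → (r ∧ q)) ∨ q at every successor {d}.
      At d: ◇(¬¬p → (r ∧ q)) is true, q is true, so ◇(¬¬p → (r ∧ q)) ∨ q is true.
  So □(◇(¬¬p → (r ∧ q)) ∨ q) is true at b.

No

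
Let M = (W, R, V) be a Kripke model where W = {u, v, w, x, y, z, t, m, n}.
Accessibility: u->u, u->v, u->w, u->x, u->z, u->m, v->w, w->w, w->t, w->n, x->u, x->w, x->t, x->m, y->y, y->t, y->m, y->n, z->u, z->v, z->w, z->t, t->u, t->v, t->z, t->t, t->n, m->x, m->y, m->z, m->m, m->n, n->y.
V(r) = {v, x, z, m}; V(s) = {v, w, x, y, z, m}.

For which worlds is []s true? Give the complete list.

Recall that []ψ holds at a world iff ψ holds at every accessible world, and <>ψ holds iff ψ holds at some accessible world.
Let φ = []s. Evaluate φ at each world:
  u (successors {u, v, w, x, z, m}): φ is false.
  v (successors {w}): φ is true.
  w (successors {w, t, n}): φ is false.
  x (successors {u, w, t, m}): φ is false.
  y (successors {y, t, m, n}): φ is false.
  z (successors {u, v, w, t}): φ is false.
  t (successors {u, v, z, t, n}): φ is false.
  m (successors {x, y, z, m, n}): φ is false.
  n (successors {y}): φ is true.
For instance, at m:
  At m: []s requires s at every successor {x, y, z, m, n}.
    s fails at n, so []s is false at m.
Satisfying worlds: {v, n}

v, n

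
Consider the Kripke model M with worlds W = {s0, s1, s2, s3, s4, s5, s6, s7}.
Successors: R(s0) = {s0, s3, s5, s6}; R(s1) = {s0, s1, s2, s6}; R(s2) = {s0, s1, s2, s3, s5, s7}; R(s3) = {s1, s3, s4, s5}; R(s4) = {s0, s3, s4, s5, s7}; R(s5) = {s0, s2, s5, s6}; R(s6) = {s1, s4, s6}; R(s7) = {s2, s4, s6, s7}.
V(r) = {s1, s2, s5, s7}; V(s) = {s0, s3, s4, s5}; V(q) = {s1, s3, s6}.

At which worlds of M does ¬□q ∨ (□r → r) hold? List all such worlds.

s0, s1, s2, s3, s4, s5, s6, s7

Let φ = ¬□q ∨ (□r → r). Evaluate φ at each world:
  s0 (successors {s0, s3, s5, s6}): φ is true.
  s1 (successors {s0, s1, s2, s6}): φ is true.
  s2 (successors {s0, s1, s2, s3, s5, s7}): φ is true.
  s3 (successors {s1, s3, s4, s5}): φ is true.
  s4 (successors {s0, s3, s4, s5, s7}): φ is true.
  s5 (successors {s0, s2, s5, s6}): φ is true.
  s6 (successors {s1, s4, s6}): φ is true.
  s7 (successors {s2, s4, s6, s7}): φ is true.
For instance, at s6:
  At s6: ¬□q is true, □r → r is true, so ¬□q ∨ (□r → r) is true.
    At s6: □q is false, so ¬□q is true.
      At s6: □q requires q at every successor {s1, s4, s6}.
        q fails at s4, so □q is false at s6.
    At s6: □r is false, r is false, so □r → r is true.
      At s6: □r requires r at every successor {s1, s4, s6}.
        r fails at s4, so □r is false at s6.
Satisfying worlds: {s0, s1, s2, s3, s4, s5, s6, s7}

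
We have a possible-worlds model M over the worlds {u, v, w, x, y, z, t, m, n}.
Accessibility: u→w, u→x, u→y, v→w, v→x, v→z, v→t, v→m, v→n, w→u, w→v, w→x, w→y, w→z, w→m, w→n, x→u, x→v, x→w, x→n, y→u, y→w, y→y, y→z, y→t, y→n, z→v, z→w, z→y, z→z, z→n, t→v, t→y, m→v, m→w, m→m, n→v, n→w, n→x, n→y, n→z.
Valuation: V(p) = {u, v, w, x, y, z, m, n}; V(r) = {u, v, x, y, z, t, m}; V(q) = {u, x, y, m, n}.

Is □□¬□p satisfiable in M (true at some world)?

Let φ = □□¬□p. Evaluate φ at each world:
  u (successors {w, x, y}): φ is false.
  v (successors {w, x, z, t, m, n}): φ is false.
  w (successors {u, v, x, y, z, m, n}): φ is false.
  x (successors {u, v, w, n}): φ is false.
  y (successors {u, w, y, z, t, n}): φ is false.
  z (successors {v, w, y, z, n}): φ is false.
  t (successors {v, y}): φ is false.
  m (successors {v, w, m}): φ is false.
  n (successors {v, w, x, y, z}): φ is false.
For instance, at x:
  At x: □□¬□p requires □¬□p at every successor {u, v, w, n}.
    □¬□p fails at u, so □□¬□p is false at x.
      At u: □¬□p requires ¬□p at every successor {w, x, y}.
        ¬□p fails at w, so □¬□p is false at u.

No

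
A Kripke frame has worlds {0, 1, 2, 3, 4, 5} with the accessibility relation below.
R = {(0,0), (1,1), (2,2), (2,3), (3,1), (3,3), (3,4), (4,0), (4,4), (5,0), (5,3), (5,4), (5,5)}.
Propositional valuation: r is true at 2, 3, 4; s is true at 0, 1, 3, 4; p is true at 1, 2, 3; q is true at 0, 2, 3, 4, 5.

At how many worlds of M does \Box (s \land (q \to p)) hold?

1

Let φ = \Box (s \land (q \to p)). Evaluate φ at each world:
  0 (successors {0}): φ is false.
  1 (successors {1}): φ is true.
  2 (successors {2, 3}): φ is false.
  3 (successors {1, 3, 4}): φ is false.
  4 (successors {0, 4}): φ is false.
  5 (successors {0, 3, 4, 5}): φ is false.
For instance, at 3:
  At 3: \Box (s \land (q \to p)) requires s \land (q \to p) at every successor {1, 3, 4}.
    s \land (q \to p) fails at 4, so \Box (s \land (q \to p)) is false at 3.
Satisfying worlds: {1}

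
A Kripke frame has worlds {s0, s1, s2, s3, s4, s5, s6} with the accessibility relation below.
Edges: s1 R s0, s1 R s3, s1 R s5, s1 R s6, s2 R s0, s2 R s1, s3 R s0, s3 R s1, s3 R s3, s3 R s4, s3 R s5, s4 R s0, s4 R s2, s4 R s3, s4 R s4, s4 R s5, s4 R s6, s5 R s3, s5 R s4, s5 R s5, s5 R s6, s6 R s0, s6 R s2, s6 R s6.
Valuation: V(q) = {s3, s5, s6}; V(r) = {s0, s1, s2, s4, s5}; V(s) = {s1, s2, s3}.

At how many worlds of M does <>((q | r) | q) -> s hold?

Let φ = <>((q | r) | q) -> s. Evaluate φ at each world:
  s0 (successors ∅): φ is true.
  s1 (successors {s0, s3, s5, s6}): φ is true.
  s2 (successors {s0, s1}): φ is true.
  s3 (successors {s0, s1, s3, s4, s5}): φ is true.
  s4 (successors {s0, s2, s3, s4, s5, s6}): φ is false.
  s5 (successors {s3, s4, s5, s6}): φ is false.
  s6 (successors {s0, s2, s6}): φ is false.
For instance, at s1:
  At s1: <>((q | r) | q) is true, s is true, so <>((q | r) | q) -> s is true.
    At s1: <>((q | r) | q) requires (q | r) | q at some successor in {s0, s3, s5, s6}.
      (q | r) | q holds at s0, so <>((q | r) | q) is true at s1.
Satisfying worlds: {s0, s1, s2, s3}

4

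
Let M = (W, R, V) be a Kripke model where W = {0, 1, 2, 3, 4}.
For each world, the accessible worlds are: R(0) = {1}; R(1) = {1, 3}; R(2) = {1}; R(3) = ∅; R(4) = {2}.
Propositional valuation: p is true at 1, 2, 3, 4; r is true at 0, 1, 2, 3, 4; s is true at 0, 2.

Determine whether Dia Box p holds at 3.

At 3: no accessible worlds, so Dia Box p is false.

No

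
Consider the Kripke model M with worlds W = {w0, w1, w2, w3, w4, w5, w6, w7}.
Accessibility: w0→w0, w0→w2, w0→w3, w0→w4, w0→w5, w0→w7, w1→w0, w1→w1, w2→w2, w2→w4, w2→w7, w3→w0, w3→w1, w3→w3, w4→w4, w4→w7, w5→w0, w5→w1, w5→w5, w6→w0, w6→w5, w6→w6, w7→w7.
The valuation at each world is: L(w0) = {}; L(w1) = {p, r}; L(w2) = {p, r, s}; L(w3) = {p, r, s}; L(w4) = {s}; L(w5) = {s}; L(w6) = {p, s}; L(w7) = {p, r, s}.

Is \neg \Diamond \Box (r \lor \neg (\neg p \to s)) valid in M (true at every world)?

Let φ = \neg \Diamond \Box (r \lor \neg (\neg p \to s)). Evaluate φ at each world:
  w0 (successors {w0, w2, w3, w4, w5, w7}): φ is false.
  w1 (successors {w0, w1}): φ is false.
  w2 (successors {w2, w4, w7}): φ is false.
  w3 (successors {w0, w1, w3}): φ is false.
  w4 (successors {w4, w7}): φ is false.
  w5 (successors {w0, w1, w5}): φ is false.
  w6 (successors {w0, w5, w6}): φ is true.
  w7 (successors {w7}): φ is false.
Detail at w0 (counterexample):
  At w0: \Diamond \Box (r \lor \neg (\neg p \to s)) is true, so \neg \Diamond \Box (r \lor \neg (\neg p \to s)) is false.
    At w0: \Diamond \Box (r \lor \neg (\neg p \to s)) requires \Box (r \lor \neg (\neg p \to s)) at some successor in {w0, w2, w3, w4, w5, w7}.
      \Box (r \lor \neg (\neg p \to s)) holds at w3, so \Diamond \Box (r \lor \neg (\neg p \to s)) is true at w0.

No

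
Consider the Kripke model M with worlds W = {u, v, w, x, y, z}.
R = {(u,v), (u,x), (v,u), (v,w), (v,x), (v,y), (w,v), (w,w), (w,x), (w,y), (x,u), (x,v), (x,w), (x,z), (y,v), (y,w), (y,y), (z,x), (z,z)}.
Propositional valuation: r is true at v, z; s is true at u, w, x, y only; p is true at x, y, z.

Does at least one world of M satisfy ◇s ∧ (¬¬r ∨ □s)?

Let φ = ◇s ∧ (¬¬r ∨ □s). Evaluate φ at each world:
  u (successors {v, x}): φ is false.
  v (successors {u, w, x, y}): φ is true.
  w (successors {v, w, x, y}): φ is false.
  x (successors {u, v, w, z}): φ is false.
  y (successors {v, w, y}): φ is false.
  z (successors {x, z}): φ is true.
Detail at v (witness):
  At v: ◇s is true, ¬¬r ∨ □s is true, so ◇s ∧ (¬¬r ∨ □s) is true.
    At v: ◇s requires s at some successor in {u, w, x, y}.
      s holds at u, so ◇s is true at v.
    At v: ¬¬r is true, □s is true, so ¬¬r ∨ □s is true.
      At v: □s requires s at every successor {u, w, x, y}.
        At u: s is true.
        At w: s is true.
        At x: s is true.
        At y: s is true.
      So □s is true at v.

Yes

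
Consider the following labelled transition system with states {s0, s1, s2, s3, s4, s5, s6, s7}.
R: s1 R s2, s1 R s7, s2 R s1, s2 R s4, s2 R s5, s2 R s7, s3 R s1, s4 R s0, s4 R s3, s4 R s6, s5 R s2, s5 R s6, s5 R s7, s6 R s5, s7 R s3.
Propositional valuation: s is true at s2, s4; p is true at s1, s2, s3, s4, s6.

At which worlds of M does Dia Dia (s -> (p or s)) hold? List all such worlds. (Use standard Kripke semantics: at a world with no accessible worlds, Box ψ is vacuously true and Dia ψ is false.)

s1, s2, s3, s4, s5, s6, s7

Recall that Dia ψ holds at a world iff ψ holds at some accessible world.
Let φ = Dia Dia (s -> (p or s)). Evaluate φ at each world:
  s0 (successors ∅): φ is false.
  s1 (successors {s2, s7}): φ is true.
  s2 (successors {s1, s4, s5, s7}): φ is true.
  s3 (successors {s1}): φ is true.
  s4 (successors {s0, s3, s6}): φ is true.
  s5 (successors {s2, s6, s7}): φ is true.
  s6 (successors {s5}): φ is true.
  s7 (successors {s3}): φ is true.
For instance, at s3:
  At s3: Dia Dia (s -> (p or s)) requires Dia (s -> (p or s)) at some successor in {s1}.
    Dia (s -> (p or s)) holds at s1, so Dia Dia (s -> (p or s)) is true at s3.
      At s1: Dia (s -> (p or s)) requires s -> (p or s) at some successor in {s2, s7}.
        s -> (p or s) holds at s2, so Dia (s -> (p or s)) is true at s1.
Satisfying worlds: {s1, s2, s3, s4, s5, s6, s7}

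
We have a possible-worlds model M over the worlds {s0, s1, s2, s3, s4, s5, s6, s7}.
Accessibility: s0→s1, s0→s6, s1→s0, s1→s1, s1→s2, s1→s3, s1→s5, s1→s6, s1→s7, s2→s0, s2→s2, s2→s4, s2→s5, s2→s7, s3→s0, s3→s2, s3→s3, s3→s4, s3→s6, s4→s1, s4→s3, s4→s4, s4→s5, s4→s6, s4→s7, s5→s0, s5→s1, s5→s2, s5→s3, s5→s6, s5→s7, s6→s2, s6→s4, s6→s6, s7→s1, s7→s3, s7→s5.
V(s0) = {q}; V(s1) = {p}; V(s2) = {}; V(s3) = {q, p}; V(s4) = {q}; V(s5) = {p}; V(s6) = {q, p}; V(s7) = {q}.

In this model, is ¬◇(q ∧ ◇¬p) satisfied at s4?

No

At s4: ◇(q ∧ ◇¬p) is true, so ¬◇(q ∧ ◇¬p) is false.
  At s4: ◇(q ∧ ◇¬p) requires q ∧ ◇¬p at some successor in {s1, s3, s4, s5, s6, s7}.
    q ∧ ◇¬p holds at s3, so ◇(q ∧ ◇¬p) is true at s4.
      At s3: q is true, ◇¬p is true, so q ∧ ◇¬p is true.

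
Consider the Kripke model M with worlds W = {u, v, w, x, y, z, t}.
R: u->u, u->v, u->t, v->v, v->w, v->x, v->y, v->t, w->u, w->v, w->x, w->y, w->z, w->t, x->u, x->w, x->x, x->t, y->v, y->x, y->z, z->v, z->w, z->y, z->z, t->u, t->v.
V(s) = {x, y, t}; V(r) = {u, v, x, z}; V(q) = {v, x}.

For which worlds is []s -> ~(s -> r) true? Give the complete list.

u, v, w, x, y, z, t

Let φ = []s -> ~(s -> r). Evaluate φ at each world:
  u (successors {u, v, t}): φ is true.
  v (successors {v, w, x, y, t}): φ is true.
  w (successors {u, v, x, y, z, t}): φ is true.
  x (successors {u, w, x, t}): φ is true.
  y (successors {v, x, z}): φ is true.
  z (successors {v, w, y, z}): φ is true.
  t (successors {u, v}): φ is true.
For instance, at y:
  At y: []s is false, ~(s -> r) is true, so []s -> ~(s -> r) is true.
    At y: []s requires s at every successor {v, x, z}.
      s fails at v, so []s is false at y.
Satisfying worlds: {u, v, w, x, y, z, t}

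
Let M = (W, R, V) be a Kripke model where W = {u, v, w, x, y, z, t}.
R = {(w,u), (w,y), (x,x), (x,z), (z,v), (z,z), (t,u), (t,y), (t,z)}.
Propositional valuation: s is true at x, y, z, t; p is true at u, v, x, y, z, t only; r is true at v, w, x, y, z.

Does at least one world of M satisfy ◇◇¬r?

No

Let φ = ◇◇¬r. Evaluate φ at each world:
  u (successors ∅): φ is false.
  v (successors ∅): φ is false.
  w (successors {u, y}): φ is false.
  x (successors {x, z}): φ is false.
  y (successors ∅): φ is false.
  z (successors {v, z}): φ is false.
  t (successors {u, y, z}): φ is false.
For instance, at x:
  At x: ◇◇¬r requires ◇¬r at some successor in {x, z}.
    At x: ◇¬r is false.
    At z: ◇¬r is false.
  So ◇◇¬r is false at x.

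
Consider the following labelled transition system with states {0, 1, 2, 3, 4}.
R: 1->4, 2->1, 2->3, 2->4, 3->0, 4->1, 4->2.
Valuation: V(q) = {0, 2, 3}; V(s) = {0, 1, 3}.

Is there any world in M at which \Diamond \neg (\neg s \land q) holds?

Yes

Recall that \Diamond ψ holds at a world iff ψ holds at some accessible world.
Let φ = \Diamond \neg (\neg s \land q). Evaluate φ at each world:
  0 (successors ∅): φ is false.
  1 (successors {4}): φ is true.
  2 (successors {1, 3, 4}): φ is true.
  3 (successors {0}): φ is true.
  4 (successors {1, 2}): φ is true.
Detail at 1 (witness):
  At 1: \Diamond \neg (\neg s \land q) requires \neg (\neg s \land q) at some successor in {4}.
    \neg (\neg s \land q) holds at 4, so \Diamond \neg (\neg s \land q) is true at 1.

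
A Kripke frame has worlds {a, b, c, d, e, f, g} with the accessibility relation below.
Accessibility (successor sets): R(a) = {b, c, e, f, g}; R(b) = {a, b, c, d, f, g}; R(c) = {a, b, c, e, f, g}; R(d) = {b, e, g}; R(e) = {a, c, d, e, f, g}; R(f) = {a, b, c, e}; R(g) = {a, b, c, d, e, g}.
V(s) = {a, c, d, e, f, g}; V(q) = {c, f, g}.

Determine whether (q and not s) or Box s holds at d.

No

Recall that Box ψ holds at a world iff ψ holds at every accessible world, and Dia ψ holds iff ψ holds at some accessible world.
At d: q and not s is false, Box s is false, so (q and not s) or Box s is false.
  At d: Box s requires s at every successor {b, e, g}.
    s fails at b, so Box s is false at d.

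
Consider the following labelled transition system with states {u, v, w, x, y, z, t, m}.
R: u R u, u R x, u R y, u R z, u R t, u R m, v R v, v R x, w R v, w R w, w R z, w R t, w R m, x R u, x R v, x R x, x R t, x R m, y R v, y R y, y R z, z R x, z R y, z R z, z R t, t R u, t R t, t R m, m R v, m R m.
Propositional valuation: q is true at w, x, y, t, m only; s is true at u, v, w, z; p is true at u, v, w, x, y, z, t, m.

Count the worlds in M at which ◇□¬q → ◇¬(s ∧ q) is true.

Recall that □ψ holds at a world iff ψ holds at every accessible world, and ◇ψ holds iff ψ holds at some accessible world.
Let φ = ◇□¬q → ◇¬(s ∧ q). Evaluate φ at each world:
  u (successors {u, x, y, z, t, m}): φ is true.
  v (successors {v, x}): φ is true.
  w (successors {v, w, z, t, m}): φ is true.
  x (successors {u, v, x, t, m}): φ is true.
  y (successors {v, y, z}): φ is true.
  z (successors {x, y, z, t}): φ is true.
  t (successors {u, t, m}): φ is true.
  m (successors {v, m}): φ is true.
For instance, at t:
  At t: ◇□¬q is false, ◇¬(s ∧ q) is true, so ◇□¬q → ◇¬(s ∧ q) is true.
    At t: ◇□¬q requires □¬q at some successor in {u, t, m}.
      At u: □¬q is false.
      At t: □¬q is false.
      At m: □¬q is false.
    So ◇□¬q is false at t.
    At t: ◇¬(s ∧ q) requires ¬(s ∧ q) at some successor in {u, t, m}.
      ¬(s ∧ q) holds at u, so ◇¬(s ∧ q) is true at t.
Satisfying worlds: {u, v, w, x, y, z, t, m}

8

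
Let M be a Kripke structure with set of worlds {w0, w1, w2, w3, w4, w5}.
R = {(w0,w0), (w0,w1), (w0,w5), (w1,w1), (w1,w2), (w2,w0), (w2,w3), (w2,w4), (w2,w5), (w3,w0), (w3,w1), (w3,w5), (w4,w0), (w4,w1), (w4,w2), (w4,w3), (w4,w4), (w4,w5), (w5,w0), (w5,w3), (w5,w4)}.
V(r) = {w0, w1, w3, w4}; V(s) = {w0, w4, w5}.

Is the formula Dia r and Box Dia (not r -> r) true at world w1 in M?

Yes

Recall that Box ψ holds at a world iff ψ holds at every accessible world, and Dia ψ holds iff ψ holds at some accessible world.
At w1: Dia r is true, Box Dia (not r -> r) is true, so Dia r and Box Dia (not r -> r) is true.
  At w1: Dia r requires r at some successor in {w1, w2}.
    r holds at w1, so Dia r is true at w1.
  At w1: Box Dia (not r -> r) requires Dia (not r -> r) at every successor {w1, w2}.
      At w1: Dia (not r -> r) requires not r -> r at some successor in {w1, w2}.
        not r -> r holds at w1, so Dia (not r -> r) is true at w1.
      At w2: Dia (not r -> r) requires not r -> r at some successor in {w0, w3, w4, w5}.
        not r -> r holds at w0, so Dia (not r -> r) is true at w2.
  So Box Dia (not r -> r) is true at w1.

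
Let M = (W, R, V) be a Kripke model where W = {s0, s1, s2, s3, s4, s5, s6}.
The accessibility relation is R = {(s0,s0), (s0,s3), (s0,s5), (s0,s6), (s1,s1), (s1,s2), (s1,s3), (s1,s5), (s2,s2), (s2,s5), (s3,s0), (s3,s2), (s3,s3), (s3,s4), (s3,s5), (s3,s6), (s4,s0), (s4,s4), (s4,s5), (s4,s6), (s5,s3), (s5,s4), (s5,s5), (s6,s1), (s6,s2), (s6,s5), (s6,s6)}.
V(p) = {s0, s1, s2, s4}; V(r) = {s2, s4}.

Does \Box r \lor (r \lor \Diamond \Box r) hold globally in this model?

Recall that \Box ψ holds at a world iff ψ holds at every accessible world, and \Diamond ψ holds iff ψ holds at some accessible world.
Let φ = \Box r \lor (r \lor \Diamond \Box r). Evaluate φ at each world:
  s0 (successors {s0, s3, s5, s6}): φ is false.
  s1 (successors {s1, s2, s3, s5}): φ is false.
  s2 (successors {s2, s5}): φ is true.
  s3 (successors {s0, s2, s3, s4, s5, s6}): φ is false.
  s4 (successors {s0, s4, s5, s6}): φ is true.
  s5 (successors {s3, s4, s5}): φ is false.
  s6 (successors {s1, s2, s5, s6}): φ is false.
Detail at s0 (counterexample):
  At s0: \Box r is false, r \lor \Diamond \Box r is false, so \Box r \lor (r \lor \Diamond \Box r) is false.
    At s0: \Box r requires r at every successor {s0, s3, s5, s6}.
      r fails at s0, so \Box r is false at s0.
    At s0: r is false, \Diamond \Box r is false, so r \lor \Diamond \Box r is false.
      At s0: \Diamond \Box r requires \Box r at some successor in {s0, s3, s5, s6}.
        At s0: \Box r is false.
        At s3: \Box r is false.
        At s5: \Box r is false.
        At s6: \Box r is false.
      So \Diamond \Box r is false at s0.

No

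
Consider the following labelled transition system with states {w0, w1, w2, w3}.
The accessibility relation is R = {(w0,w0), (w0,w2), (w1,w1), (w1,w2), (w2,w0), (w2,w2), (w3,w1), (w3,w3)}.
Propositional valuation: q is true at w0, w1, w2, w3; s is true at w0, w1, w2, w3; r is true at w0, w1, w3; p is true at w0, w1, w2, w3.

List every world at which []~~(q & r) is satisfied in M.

Let φ = []~~(q & r). Evaluate φ at each world:
  w0 (successors {w0, w2}): φ is false.
  w1 (successors {w1, w2}): φ is false.
  w2 (successors {w0, w2}): φ is false.
  w3 (successors {w1, w3}): φ is true.
For instance, at w2:
  At w2: []~~(q & r) requires ~~(q & r) at every successor {w0, w2}.
    ~~(q & r) fails at w2, so []~~(q & r) is false at w2.
Satisfying worlds: {w3}

w3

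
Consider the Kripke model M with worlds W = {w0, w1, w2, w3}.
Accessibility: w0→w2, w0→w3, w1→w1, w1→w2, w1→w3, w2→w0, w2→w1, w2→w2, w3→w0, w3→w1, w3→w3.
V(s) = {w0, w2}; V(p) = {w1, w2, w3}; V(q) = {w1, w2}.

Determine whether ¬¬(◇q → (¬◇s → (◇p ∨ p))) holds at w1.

At w1: ¬(◇q → (¬◇s → (◇p ∨ p))) is false, so ¬¬(◇q → (¬◇s → (◇p ∨ p))) is true.
  At w1: ◇q → (¬◇s → (◇p ∨ p)) is true, so ¬(◇q → (¬◇s → (◇p ∨ p))) is false.
    At w1: ◇q is true, ¬◇s → (◇p ∨ p) is true, so ◇q → (¬◇s → (◇p ∨ p)) is true.
      At w1: ◇q requires q at some successor in {w1, w2, w3}.
        q holds at w1, so ◇q is true at w1.
      At w1: ¬◇s is false, ◇p ∨ p is true, so ¬◇s → (◇p ∨ p) is true.

Yes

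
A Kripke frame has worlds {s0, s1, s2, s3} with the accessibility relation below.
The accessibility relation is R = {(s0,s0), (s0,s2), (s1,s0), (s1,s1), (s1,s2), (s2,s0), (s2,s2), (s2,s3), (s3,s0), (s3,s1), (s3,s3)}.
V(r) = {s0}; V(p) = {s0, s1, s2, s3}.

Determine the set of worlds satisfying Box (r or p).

Let φ = Box (r or p). Evaluate φ at each world:
  s0 (successors {s0, s2}): φ is true.
  s1 (successors {s0, s1, s2}): φ is true.
  s2 (successors {s0, s2, s3}): φ is true.
  s3 (successors {s0, s1, s3}): φ is true.
For instance, at s3:
  At s3: Box (r or p) requires r or p at every successor {s0, s1, s3}.
    At s0: r or p is true.
    At s1: r or p is true.
    At s3: r or p is true.
  So Box (r or p) is true at s3.
Satisfying worlds: {s0, s1, s2, s3}

s0, s1, s2, s3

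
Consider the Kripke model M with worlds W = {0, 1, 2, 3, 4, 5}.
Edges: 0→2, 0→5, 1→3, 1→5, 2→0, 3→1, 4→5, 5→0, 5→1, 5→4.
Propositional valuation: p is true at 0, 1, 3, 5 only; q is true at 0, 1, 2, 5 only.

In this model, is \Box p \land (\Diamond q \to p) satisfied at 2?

Recall that \Box ψ holds at a world iff ψ holds at every accessible world, and \Diamond ψ holds iff ψ holds at some accessible world.
At 2: \Box p is true, \Diamond q \to p is false, so \Box p \land (\Diamond q \to p) is false.
  At 2: \Box p requires p at every successor {0}.
    At 0: p is true.
  So \Box p is true at 2.
  At 2: \Diamond q is true, p is false, so \Diamond q \to p is false.
    At 2: \Diamond q requires q at some successor in {0}.
      q holds at 0, so \Diamond q is true at 2.

No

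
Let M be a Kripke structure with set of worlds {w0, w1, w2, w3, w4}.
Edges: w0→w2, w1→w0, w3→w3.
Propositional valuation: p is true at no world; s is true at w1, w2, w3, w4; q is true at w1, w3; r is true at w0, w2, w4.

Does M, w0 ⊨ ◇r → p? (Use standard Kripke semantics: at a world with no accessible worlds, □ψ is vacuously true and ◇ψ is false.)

No

At w0: ◇r is true, p is false, so ◇r → p is false.
  At w0: ◇r requires r at some successor in {w2}.
    r holds at w2, so ◇r is true at w0.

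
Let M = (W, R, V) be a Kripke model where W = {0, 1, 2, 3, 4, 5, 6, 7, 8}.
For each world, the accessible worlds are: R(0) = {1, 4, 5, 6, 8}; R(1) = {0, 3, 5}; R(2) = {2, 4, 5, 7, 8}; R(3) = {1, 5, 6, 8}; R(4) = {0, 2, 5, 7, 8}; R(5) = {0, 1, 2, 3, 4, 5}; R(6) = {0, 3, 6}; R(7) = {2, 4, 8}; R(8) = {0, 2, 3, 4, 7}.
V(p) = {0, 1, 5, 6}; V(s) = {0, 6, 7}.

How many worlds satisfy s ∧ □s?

Let φ = s ∧ □s. Evaluate φ at each world:
  0 (successors {1, 4, 5, 6, 8}): φ is false.
  1 (successors {0, 3, 5}): φ is false.
  2 (successors {2, 4, 5, 7, 8}): φ is false.
  3 (successors {1, 5, 6, 8}): φ is false.
  4 (successors {0, 2, 5, 7, 8}): φ is false.
  5 (successors {0, 1, 2, 3, 4, 5}): φ is false.
  6 (successors {0, 3, 6}): φ is false.
  7 (successors {2, 4, 8}): φ is false.
  8 (successors {0, 2, 3, 4, 7}): φ is false.
For instance, at 4:
  At 4: s is false, □s is false, so s ∧ □s is false.
    At 4: □s requires s at every successor {0, 2, 5, 7, 8}.
      s fails at 2, so □s is false at 4.
Satisfying worlds: none.

0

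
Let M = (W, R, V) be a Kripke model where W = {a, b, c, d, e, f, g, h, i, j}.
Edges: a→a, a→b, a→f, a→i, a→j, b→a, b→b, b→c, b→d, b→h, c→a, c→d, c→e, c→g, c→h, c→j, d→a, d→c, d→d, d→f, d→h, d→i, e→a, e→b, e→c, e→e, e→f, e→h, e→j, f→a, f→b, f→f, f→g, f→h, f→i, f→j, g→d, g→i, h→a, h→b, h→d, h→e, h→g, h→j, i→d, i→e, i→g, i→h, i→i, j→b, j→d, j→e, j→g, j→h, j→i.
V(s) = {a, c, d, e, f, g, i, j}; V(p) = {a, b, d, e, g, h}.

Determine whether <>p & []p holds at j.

At j: <>p is true, []p is false, so <>p & []p is false.
  At j: <>p requires p at some successor in {b, d, e, g, h, i}.
    p holds at b, so <>p is true at j.
  At j: []p requires p at every successor {b, d, e, g, h, i}.
    p fails at i, so []p is false at j.

No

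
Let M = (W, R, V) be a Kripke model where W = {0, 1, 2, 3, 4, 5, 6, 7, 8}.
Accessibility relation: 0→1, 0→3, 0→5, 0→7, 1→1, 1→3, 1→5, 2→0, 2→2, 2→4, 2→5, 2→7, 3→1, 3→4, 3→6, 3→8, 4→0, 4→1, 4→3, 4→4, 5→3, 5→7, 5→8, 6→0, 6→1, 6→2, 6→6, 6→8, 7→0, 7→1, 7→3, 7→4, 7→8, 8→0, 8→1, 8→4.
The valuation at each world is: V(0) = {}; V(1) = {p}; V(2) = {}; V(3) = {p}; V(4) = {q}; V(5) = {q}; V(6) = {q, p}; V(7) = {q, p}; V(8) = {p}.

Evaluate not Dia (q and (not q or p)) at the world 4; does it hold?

Yes

Recall that Dia ψ holds at a world iff ψ holds at some accessible world.
At 4: Dia (q and (not q or p)) is false, so not Dia (q and (not q or p)) is true.
  At 4: Dia (q and (not q or p)) requires q and (not q or p) at some successor in {0, 1, 3, 4}.
    At 0: q and (not q or p) is false.
    At 1: q and (not q or p) is false.
    At 3: q and (not q or p) is false.
    At 4: q and (not q or p) is false.
  So Dia (q and (not q or p)) is false at 4.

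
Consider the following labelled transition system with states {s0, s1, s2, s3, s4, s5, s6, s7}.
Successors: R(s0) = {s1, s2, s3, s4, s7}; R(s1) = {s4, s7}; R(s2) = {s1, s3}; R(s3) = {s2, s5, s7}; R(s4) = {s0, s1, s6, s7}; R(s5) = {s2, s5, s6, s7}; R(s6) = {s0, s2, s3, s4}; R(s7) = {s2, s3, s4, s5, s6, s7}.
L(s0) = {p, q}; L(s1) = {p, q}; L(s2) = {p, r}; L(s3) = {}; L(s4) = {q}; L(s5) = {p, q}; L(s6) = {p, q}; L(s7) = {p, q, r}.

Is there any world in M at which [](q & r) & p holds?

Let φ = [](q & r) & p. Evaluate φ at each world:
  s0 (successors {s1, s2, s3, s4, s7}): φ is false.
  s1 (successors {s4, s7}): φ is false.
  s2 (successors {s1, s3}): φ is false.
  s3 (successors {s2, s5, s7}): φ is false.
  s4 (successors {s0, s1, s6, s7}): φ is false.
  s5 (successors {s2, s5, s6, s7}): φ is false.
  s6 (successors {s0, s2, s3, s4}): φ is false.
  s7 (successors {s2, s3, s4, s5, s6, s7}): φ is false.
For instance, at s7:
  At s7: [](q & r) is false, p is true, so [](q & r) & p is false.
    At s7: [](q & r) requires q & r at every successor {s2, s3, s4, s5, s6, s7}.
      q & r fails at s2, so [](q & r) is false at s7.

No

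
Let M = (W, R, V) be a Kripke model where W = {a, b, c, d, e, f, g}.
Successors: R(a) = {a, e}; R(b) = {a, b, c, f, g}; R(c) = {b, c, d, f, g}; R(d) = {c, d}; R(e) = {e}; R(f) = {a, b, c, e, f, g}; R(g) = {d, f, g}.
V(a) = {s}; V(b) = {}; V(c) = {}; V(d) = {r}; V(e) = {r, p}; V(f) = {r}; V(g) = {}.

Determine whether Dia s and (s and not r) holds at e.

No

At e: Dia s is false, s and not r is false, so Dia s and (s and not r) is false.
  At e: Dia s requires s at some successor in {e}.
    At e: s is false.
  So Dia s is false at e.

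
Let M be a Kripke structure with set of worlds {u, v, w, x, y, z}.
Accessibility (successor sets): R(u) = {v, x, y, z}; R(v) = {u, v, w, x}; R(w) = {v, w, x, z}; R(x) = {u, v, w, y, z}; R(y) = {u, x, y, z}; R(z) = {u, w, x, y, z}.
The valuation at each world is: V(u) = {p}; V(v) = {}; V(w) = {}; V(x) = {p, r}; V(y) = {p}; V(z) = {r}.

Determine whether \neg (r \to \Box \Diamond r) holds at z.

No

At z: r \to \Box \Diamond r is true, so \neg (r \to \Box \Diamond r) is false.
  At z: r is true, \Box \Diamond r is true, so r \to \Box \Diamond r is true.
    At z: \Box \Diamond r requires \Diamond r at every successor {u, w, x, y, z}.
      At u: \Diamond r is true.
      At w: \Diamond r is true.
      At x: \Diamond r is true.
      At y: \Diamond r is true.
      At z: \Diamond r is true.
    So \Box \Diamond r is true at z.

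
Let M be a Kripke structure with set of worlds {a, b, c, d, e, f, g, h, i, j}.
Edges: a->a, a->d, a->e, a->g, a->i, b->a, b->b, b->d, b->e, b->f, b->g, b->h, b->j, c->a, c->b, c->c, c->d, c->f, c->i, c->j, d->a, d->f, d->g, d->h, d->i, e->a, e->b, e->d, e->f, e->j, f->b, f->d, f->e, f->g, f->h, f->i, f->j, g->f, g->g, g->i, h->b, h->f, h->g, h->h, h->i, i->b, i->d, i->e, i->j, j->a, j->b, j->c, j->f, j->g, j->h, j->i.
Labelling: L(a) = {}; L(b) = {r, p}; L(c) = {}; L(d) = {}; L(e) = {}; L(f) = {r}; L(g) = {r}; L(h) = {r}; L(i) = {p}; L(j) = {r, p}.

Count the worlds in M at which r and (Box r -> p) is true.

5

Recall that Box ψ holds at a world iff ψ holds at every accessible world, and Dia ψ holds iff ψ holds at some accessible world.
Let φ = r and (Box r -> p). Evaluate φ at each world:
  a (successors {a, d, e, g, i}): φ is false.
  b (successors {a, b, d, e, f, g, h, j}): φ is true.
  c (successors {a, b, c, d, f, i, j}): φ is false.
  d (successors {a, f, g, h, i}): φ is false.
  e (successors {a, b, d, f, j}): φ is false.
  f (successors {b, d, e, g, h, i, j}): φ is true.
  g (successors {f, g, i}): φ is true.
  h (successors {b, f, g, h, i}): φ is true.
  i (successors {b, d, e, j}): φ is false.
  j (successors {a, b, c, f, g, h, i}): φ is true.
For instance, at c:
  At c: r is false, Box r -> p is true, so r and (Box r -> p) is false.
    At c: Box r is false, p is false, so Box r -> p is true.
      At c: Box r requires r at every successor {a, b, c, d, f, i, j}.
        r fails at a, so Box r is false at c.
Satisfying worlds: {b, f, g, h, j}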